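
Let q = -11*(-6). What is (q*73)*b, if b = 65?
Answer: 313170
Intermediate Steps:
q = 66
(q*73)*b = (66*73)*65 = 4818*65 = 313170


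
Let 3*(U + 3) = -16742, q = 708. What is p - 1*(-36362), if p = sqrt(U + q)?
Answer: 36362 + I*sqrt(43881)/3 ≈ 36362.0 + 69.826*I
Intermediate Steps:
U = -16751/3 (U = -3 + (1/3)*(-16742) = -3 - 16742/3 = -16751/3 ≈ -5583.7)
p = I*sqrt(43881)/3 (p = sqrt(-16751/3 + 708) = sqrt(-14627/3) = I*sqrt(43881)/3 ≈ 69.826*I)
p - 1*(-36362) = I*sqrt(43881)/3 - 1*(-36362) = I*sqrt(43881)/3 + 36362 = 36362 + I*sqrt(43881)/3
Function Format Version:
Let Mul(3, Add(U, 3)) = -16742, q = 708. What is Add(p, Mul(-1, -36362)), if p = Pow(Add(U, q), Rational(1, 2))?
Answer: Add(36362, Mul(Rational(1, 3), I, Pow(43881, Rational(1, 2)))) ≈ Add(36362., Mul(69.826, I))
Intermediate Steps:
U = Rational(-16751, 3) (U = Add(-3, Mul(Rational(1, 3), -16742)) = Add(-3, Rational(-16742, 3)) = Rational(-16751, 3) ≈ -5583.7)
p = Mul(Rational(1, 3), I, Pow(43881, Rational(1, 2))) (p = Pow(Add(Rational(-16751, 3), 708), Rational(1, 2)) = Pow(Rational(-14627, 3), Rational(1, 2)) = Mul(Rational(1, 3), I, Pow(43881, Rational(1, 2))) ≈ Mul(69.826, I))
Add(p, Mul(-1, -36362)) = Add(Mul(Rational(1, 3), I, Pow(43881, Rational(1, 2))), Mul(-1, -36362)) = Add(Mul(Rational(1, 3), I, Pow(43881, Rational(1, 2))), 36362) = Add(36362, Mul(Rational(1, 3), I, Pow(43881, Rational(1, 2))))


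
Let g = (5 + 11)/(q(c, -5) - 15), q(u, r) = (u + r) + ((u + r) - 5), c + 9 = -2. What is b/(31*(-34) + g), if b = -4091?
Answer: 53183/13706 ≈ 3.8803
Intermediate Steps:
c = -11 (c = -9 - 2 = -11)
q(u, r) = -5 + 2*r + 2*u (q(u, r) = (r + u) + ((r + u) - 5) = (r + u) + (-5 + r + u) = -5 + 2*r + 2*u)
g = -4/13 (g = (5 + 11)/((-5 + 2*(-5) + 2*(-11)) - 15) = 16/((-5 - 10 - 22) - 15) = 16/(-37 - 15) = 16/(-52) = 16*(-1/52) = -4/13 ≈ -0.30769)
b/(31*(-34) + g) = -4091/(31*(-34) - 4/13) = -4091/(-1054 - 4/13) = -4091/(-13706/13) = -4091*(-13/13706) = 53183/13706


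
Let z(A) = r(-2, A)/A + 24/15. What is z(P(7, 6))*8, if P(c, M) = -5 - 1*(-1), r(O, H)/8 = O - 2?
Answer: 384/5 ≈ 76.800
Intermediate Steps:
r(O, H) = -16 + 8*O (r(O, H) = 8*(O - 2) = 8*(-2 + O) = -16 + 8*O)
P(c, M) = -4 (P(c, M) = -5 + 1 = -4)
z(A) = 8/5 - 32/A (z(A) = (-16 + 8*(-2))/A + 24/15 = (-16 - 16)/A + 24*(1/15) = -32/A + 8/5 = 8/5 - 32/A)
z(P(7, 6))*8 = (8/5 - 32/(-4))*8 = (8/5 - 32*(-1/4))*8 = (8/5 + 8)*8 = (48/5)*8 = 384/5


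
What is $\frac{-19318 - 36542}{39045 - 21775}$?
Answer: $- \frac{5586}{1727} \approx -3.2345$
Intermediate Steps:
$\frac{-19318 - 36542}{39045 - 21775} = - \frac{55860}{17270} = \left(-55860\right) \frac{1}{17270} = - \frac{5586}{1727}$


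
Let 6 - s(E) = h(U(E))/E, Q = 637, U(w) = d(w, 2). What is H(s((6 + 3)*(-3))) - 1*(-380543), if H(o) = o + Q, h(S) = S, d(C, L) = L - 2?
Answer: 381186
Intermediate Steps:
d(C, L) = -2 + L
U(w) = 0 (U(w) = -2 + 2 = 0)
s(E) = 6 (s(E) = 6 - 0/E = 6 - 1*0 = 6 + 0 = 6)
H(o) = 637 + o (H(o) = o + 637 = 637 + o)
H(s((6 + 3)*(-3))) - 1*(-380543) = (637 + 6) - 1*(-380543) = 643 + 380543 = 381186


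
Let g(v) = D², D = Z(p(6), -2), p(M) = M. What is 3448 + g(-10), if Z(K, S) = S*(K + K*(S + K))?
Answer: 7048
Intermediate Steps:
Z(K, S) = S*(K + K*(K + S))
D = -60 (D = 6*(-2)*(1 + 6 - 2) = 6*(-2)*5 = -60)
g(v) = 3600 (g(v) = (-60)² = 3600)
3448 + g(-10) = 3448 + 3600 = 7048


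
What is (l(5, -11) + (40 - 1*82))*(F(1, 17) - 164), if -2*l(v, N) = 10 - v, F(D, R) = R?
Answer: 13083/2 ≈ 6541.5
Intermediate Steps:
l(v, N) = -5 + v/2 (l(v, N) = -(10 - v)/2 = -5 + v/2)
(l(5, -11) + (40 - 1*82))*(F(1, 17) - 164) = ((-5 + (½)*5) + (40 - 1*82))*(17 - 164) = ((-5 + 5/2) + (40 - 82))*(-147) = (-5/2 - 42)*(-147) = -89/2*(-147) = 13083/2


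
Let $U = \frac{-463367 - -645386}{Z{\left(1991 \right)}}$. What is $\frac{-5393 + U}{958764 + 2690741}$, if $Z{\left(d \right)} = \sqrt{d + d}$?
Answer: $- \frac{5393}{3649505} + \frac{182019 \sqrt{3982}}{14532328910} \approx -0.00068736$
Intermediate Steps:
$Z{\left(d \right)} = \sqrt{2} \sqrt{d}$ ($Z{\left(d \right)} = \sqrt{2 d} = \sqrt{2} \sqrt{d}$)
$U = \frac{182019 \sqrt{3982}}{3982}$ ($U = \frac{-463367 - -645386}{\sqrt{2} \sqrt{1991}} = \frac{-463367 + 645386}{\sqrt{3982}} = 182019 \frac{\sqrt{3982}}{3982} = \frac{182019 \sqrt{3982}}{3982} \approx 2884.5$)
$\frac{-5393 + U}{958764 + 2690741} = \frac{-5393 + \frac{182019 \sqrt{3982}}{3982}}{958764 + 2690741} = \frac{-5393 + \frac{182019 \sqrt{3982}}{3982}}{3649505} = \left(-5393 + \frac{182019 \sqrt{3982}}{3982}\right) \frac{1}{3649505} = - \frac{5393}{3649505} + \frac{182019 \sqrt{3982}}{14532328910}$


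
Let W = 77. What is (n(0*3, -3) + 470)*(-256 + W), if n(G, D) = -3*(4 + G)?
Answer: -81982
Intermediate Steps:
n(G, D) = -12 - 3*G
(n(0*3, -3) + 470)*(-256 + W) = ((-12 - 0*3) + 470)*(-256 + 77) = ((-12 - 3*0) + 470)*(-179) = ((-12 + 0) + 470)*(-179) = (-12 + 470)*(-179) = 458*(-179) = -81982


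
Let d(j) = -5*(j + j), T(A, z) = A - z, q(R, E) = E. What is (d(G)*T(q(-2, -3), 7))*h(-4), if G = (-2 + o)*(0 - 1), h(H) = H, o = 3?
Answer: 400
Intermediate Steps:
G = -1 (G = (-2 + 3)*(0 - 1) = 1*(-1) = -1)
d(j) = -10*j
(d(G)*T(q(-2, -3), 7))*h(-4) = ((-10*(-1))*(-3 - 1*7))*(-4) = (10*(-3 - 7))*(-4) = (10*(-10))*(-4) = -100*(-4) = 400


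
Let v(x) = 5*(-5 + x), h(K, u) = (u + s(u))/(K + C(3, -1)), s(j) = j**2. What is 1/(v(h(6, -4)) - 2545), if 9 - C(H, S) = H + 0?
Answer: -1/2565 ≈ -0.00038986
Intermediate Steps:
C(H, S) = 9 - H (C(H, S) = 9 - (H + 0) = 9 - H)
h(K, u) = (u + u**2)/(6 + K) (h(K, u) = (u + u**2)/(K + (9 - 1*3)) = (u + u**2)/(K + (9 - 3)) = (u + u**2)/(K + 6) = (u + u**2)/(6 + K))
v(x) = -25 + 5*x
1/(v(h(6, -4)) - 2545) = 1/((-25 + 5*(-4*(1 - 4)/(6 + 6))) - 2545) = 1/((-25 + 5*(-4*(-3)/12)) - 2545) = 1/((-25 + 5*(-4*1/12*(-3))) - 2545) = 1/((-25 + 5*1) - 2545) = 1/((-25 + 5) - 2545) = 1/(-20 - 2545) = 1/(-2565) = -1/2565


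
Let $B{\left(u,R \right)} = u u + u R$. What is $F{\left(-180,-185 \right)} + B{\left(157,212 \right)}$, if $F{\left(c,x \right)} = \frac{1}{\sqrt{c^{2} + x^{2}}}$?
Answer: $57933 + \frac{\sqrt{2665}}{13325} \approx 57933.0$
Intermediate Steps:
$F{\left(c,x \right)} = \frac{1}{\sqrt{c^{2} + x^{2}}}$
$B{\left(u,R \right)} = u^{2} + R u$
$F{\left(-180,-185 \right)} + B{\left(157,212 \right)} = \frac{1}{\sqrt{\left(-180\right)^{2} + \left(-185\right)^{2}}} + 157 \left(212 + 157\right) = \frac{1}{\sqrt{32400 + 34225}} + 157 \cdot 369 = \frac{1}{\sqrt{66625}} + 57933 = \frac{\sqrt{2665}}{13325} + 57933 = 57933 + \frac{\sqrt{2665}}{13325}$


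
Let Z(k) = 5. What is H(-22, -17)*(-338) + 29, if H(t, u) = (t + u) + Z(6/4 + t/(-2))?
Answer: 11521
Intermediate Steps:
H(t, u) = 5 + t + u (H(t, u) = (t + u) + 5 = 5 + t + u)
H(-22, -17)*(-338) + 29 = (5 - 22 - 17)*(-338) + 29 = -34*(-338) + 29 = 11492 + 29 = 11521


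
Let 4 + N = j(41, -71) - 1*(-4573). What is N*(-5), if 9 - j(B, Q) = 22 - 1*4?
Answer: -22800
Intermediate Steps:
j(B, Q) = -9 (j(B, Q) = 9 - (22 - 1*4) = 9 - (22 - 4) = 9 - 1*18 = 9 - 18 = -9)
N = 4560 (N = -4 + (-9 - 1*(-4573)) = -4 + (-9 + 4573) = -4 + 4564 = 4560)
N*(-5) = 4560*(-5) = -22800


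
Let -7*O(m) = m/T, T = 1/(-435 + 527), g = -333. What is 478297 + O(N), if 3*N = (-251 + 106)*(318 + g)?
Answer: 3281379/7 ≈ 4.6877e+5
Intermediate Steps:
T = 1/92 ≈ 0.010870
N = 725 (N = ((-251 + 106)*(318 - 333))/3 = (-145*(-15))/3 = (⅓)*2175 = 725)
O(m) = -92*m/7 (O(m) = -m/(7*1/92) = -m*92/7 = -92*m/7)
478297 + O(N) = 478297 - 92/7*725 = 478297 - 66700/7 = 3281379/7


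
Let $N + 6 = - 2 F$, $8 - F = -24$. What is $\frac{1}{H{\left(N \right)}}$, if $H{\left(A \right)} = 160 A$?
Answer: $- \frac{1}{11200} \approx -8.9286 \cdot 10^{-5}$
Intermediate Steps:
$F = 32$ ($F = 8 - -24 = 8 + 24 = 32$)
$N = -70$ ($N = -6 - 64 = -70$)
$\frac{1}{H{\left(N \right)}} = \frac{1}{160 \left(-70\right)} = \frac{1}{-11200} = - \frac{1}{11200}$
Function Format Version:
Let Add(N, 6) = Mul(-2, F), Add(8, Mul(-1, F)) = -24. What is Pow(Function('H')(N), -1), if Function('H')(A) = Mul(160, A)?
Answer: Rational(-1, 11200) ≈ -8.9286e-5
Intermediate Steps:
F = 32 (F = Add(8, Mul(-1, -24)) = Add(8, 24) = 32)
N = -70 (N = Add(-6, Mul(-2, 32)) = Add(-6, -64) = -70)
Pow(Function('H')(N), -1) = Pow(Mul(160, -70), -1) = Pow(-11200, -1) = Rational(-1, 11200)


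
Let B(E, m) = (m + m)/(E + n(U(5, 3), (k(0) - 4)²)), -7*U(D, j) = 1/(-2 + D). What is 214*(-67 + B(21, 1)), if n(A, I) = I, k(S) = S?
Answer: -530078/37 ≈ -14326.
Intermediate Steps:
U(D, j) = -1/(7*(-2 + D))
B(E, m) = 2*m/(16 + E) (B(E, m) = (m + m)/(E + (0 - 4)²) = (2*m)/(E + (-4)²) = (2*m)/(E + 16) = (2*m)/(16 + E) = 2*m/(16 + E))
214*(-67 + B(21, 1)) = 214*(-67 + 2*1/(16 + 21)) = 214*(-67 + 2*1/37) = 214*(-67 + 2*1*(1/37)) = 214*(-67 + 2/37) = 214*(-2477/37) = -530078/37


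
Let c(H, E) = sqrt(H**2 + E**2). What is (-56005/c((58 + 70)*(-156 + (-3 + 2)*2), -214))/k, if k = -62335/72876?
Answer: 408142038*sqrt(102263993)/1274925200731 ≈ 3.2373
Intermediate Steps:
c(H, E) = sqrt(E**2 + H**2)
k = -62335/72876 (k = -62335*1/72876 = -62335/72876 ≈ -0.85536)
(-56005/c((58 + 70)*(-156 + (-3 + 2)*2), -214))/k = (-56005/sqrt((-214)**2 + ((58 + 70)*(-156 + (-3 + 2)*2))**2))/(-62335/72876) = -56005/sqrt(45796 + (128*(-156 - 1*2))**2)*(-72876/62335) = -56005/sqrt(45796 + (128*(-156 - 2))**2)*(-72876/62335) = -56005/sqrt(45796 + (128*(-158))**2)*(-72876/62335) = -56005/sqrt(45796 + (-20224)**2)*(-72876/62335) = -56005/sqrt(45796 + 409010176)*(-72876/62335) = -56005*sqrt(102263993)/204527986*(-72876/62335) = 408142038*sqrt(102263993)/1274925200731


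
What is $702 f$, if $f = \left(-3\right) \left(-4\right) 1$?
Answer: $8424$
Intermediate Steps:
$f = 12$ ($f = 12 \cdot 1 = 12$)
$702 f = 702 \cdot 12 = 8424$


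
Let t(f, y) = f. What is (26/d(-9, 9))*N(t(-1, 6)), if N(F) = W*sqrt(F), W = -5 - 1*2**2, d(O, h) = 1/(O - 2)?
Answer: 2574*I ≈ 2574.0*I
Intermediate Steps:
d(O, h) = 1/(-2 + O)
W = -9 (W = -5 - 1*4 = -5 - 4 = -9)
N(F) = -9*sqrt(F)
(26/d(-9, 9))*N(t(-1, 6)) = (26/(1/(-2 - 9)))*(-9*I) = (26/(1/(-11)))*(-9*I) = (26/(-1/11))*(-9*I) = (26*(-11))*(-9*I) = -(-2574)*I = 2574*I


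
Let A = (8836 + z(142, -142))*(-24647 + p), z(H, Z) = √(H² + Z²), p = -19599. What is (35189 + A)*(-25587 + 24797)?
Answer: 308828748930 + 4963516280*√2 ≈ 3.1585e+11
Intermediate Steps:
A = -390957656 - 6282932*√2 (A = (8836 + √(142² + (-142)²))*(-24647 - 19599) = (8836 + √(20164 + 20164))*(-44246) = (8836 + √40328)*(-44246) = (8836 + 142*√2)*(-44246) = -390957656 - 6282932*√2 ≈ -3.9984e+8)
(35189 + A)*(-25587 + 24797) = (35189 + (-390957656 - 6282932*√2))*(-25587 + 24797) = (-390922467 - 6282932*√2)*(-790) = 308828748930 + 4963516280*√2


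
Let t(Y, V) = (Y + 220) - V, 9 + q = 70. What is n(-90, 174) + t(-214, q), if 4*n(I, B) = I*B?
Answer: -3970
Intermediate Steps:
q = 61 (q = -9 + 70 = 61)
n(I, B) = B*I/4 (n(I, B) = (I*B)/4 = (B*I)/4 = B*I/4)
t(Y, V) = 220 + Y - V (t(Y, V) = (220 + Y) - V = 220 + Y - V)
n(-90, 174) + t(-214, q) = (¼)*174*(-90) + (220 - 214 - 1*61) = -3915 + (220 - 214 - 61) = -3915 - 55 = -3970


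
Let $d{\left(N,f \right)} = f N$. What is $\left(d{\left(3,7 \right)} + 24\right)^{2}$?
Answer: $2025$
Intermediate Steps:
$d{\left(N,f \right)} = N f$
$\left(d{\left(3,7 \right)} + 24\right)^{2} = \left(3 \cdot 7 + 24\right)^{2} = \left(21 + 24\right)^{2} = 45^{2} = 2025$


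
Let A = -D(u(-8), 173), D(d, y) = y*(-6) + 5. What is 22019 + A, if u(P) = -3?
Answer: 23052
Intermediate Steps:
D(d, y) = 5 - 6*y (D(d, y) = -6*y + 5 = 5 - 6*y)
A = 1033 (A = -(5 - 6*173) = -(5 - 1038) = -1*(-1033) = 1033)
22019 + A = 22019 + 1033 = 23052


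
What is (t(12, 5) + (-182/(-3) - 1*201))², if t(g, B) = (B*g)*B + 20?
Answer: 290521/9 ≈ 32280.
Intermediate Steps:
t(g, B) = 20 + g*B² (t(g, B) = g*B² + 20 = 20 + g*B²)
(t(12, 5) + (-182/(-3) - 1*201))² = ((20 + 12*5²) + (-182/(-3) - 1*201))² = ((20 + 12*25) + (-182*(-⅓) - 201))² = ((20 + 300) + (182/3 - 201))² = (320 - 421/3)² = (539/3)² = 290521/9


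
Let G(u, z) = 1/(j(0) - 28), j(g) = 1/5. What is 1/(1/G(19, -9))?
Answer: -5/139 ≈ -0.035971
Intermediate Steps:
j(g) = ⅕
G(u, z) = -5/139 (G(u, z) = 1/(⅕ - 28) = 1/(-139/5) = -5/139)
1/(1/G(19, -9)) = 1/(1/(-5/139)) = 1/(-139/5) = -5/139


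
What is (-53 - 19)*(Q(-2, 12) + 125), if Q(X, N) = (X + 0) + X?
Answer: -8712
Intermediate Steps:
Q(X, N) = 2*X (Q(X, N) = X + X = 2*X)
(-53 - 19)*(Q(-2, 12) + 125) = (-53 - 19)*(2*(-2) + 125) = -72*(-4 + 125) = -72*121 = -8712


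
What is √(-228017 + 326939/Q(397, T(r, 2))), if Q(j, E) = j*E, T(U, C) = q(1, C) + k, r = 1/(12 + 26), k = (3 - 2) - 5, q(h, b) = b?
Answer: 3*I*√16001079442/794 ≈ 477.94*I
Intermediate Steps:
k = -4 (k = 1 - 5 = -4)
r = 1/38 ≈ 0.026316
T(U, C) = -4 + C (T(U, C) = C - 4 = -4 + C)
Q(j, E) = E*j
√(-228017 + 326939/Q(397, T(r, 2))) = √(-228017 + 326939/(((-4 + 2)*397))) = √(-228017 + 326939/((-2*397))) = √(-228017 + 326939/(-794)) = √(-228017 + 326939*(-1/794)) = √(-228017 - 326939/794) = √(-181372437/794) = 3*I*√16001079442/794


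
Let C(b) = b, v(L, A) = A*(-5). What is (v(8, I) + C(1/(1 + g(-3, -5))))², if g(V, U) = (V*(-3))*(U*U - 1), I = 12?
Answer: 169494361/47089 ≈ 3599.4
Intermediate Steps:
v(L, A) = -5*A
g(V, U) = -3*V*(-1 + U²) (g(V, U) = (-3*V)*(U² - 1) = (-3*V)*(-1 + U²) = -3*V*(-1 + U²))
(v(8, I) + C(1/(1 + g(-3, -5))))² = (-5*12 + 1/(1 + 3*(-3)*(1 - 1*(-5)²)))² = (-60 + 1/(1 + 3*(-3)*(1 - 1*25)))² = (-60 + 1/(1 + 3*(-3)*(1 - 25)))² = (-60 + 1/(1 + 3*(-3)*(-24)))² = (-60 + 1/(1 + 216))² = (-60 + 1/217)² = (-13019/217)² = 169494361/47089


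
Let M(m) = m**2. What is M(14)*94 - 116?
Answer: 18308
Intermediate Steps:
M(14)*94 - 116 = 14**2*94 - 116 = 196*94 - 116 = 18424 - 116 = 18308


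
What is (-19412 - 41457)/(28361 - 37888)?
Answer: 60869/9527 ≈ 6.3891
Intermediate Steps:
(-19412 - 41457)/(28361 - 37888) = -60869/(-9527) = -60869*(-1/9527) = 60869/9527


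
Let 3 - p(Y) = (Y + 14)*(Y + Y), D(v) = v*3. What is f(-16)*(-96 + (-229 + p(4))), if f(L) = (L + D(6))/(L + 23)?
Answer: -932/7 ≈ -133.14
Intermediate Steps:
D(v) = 3*v
p(Y) = 3 - 2*Y*(14 + Y) (p(Y) = 3 - (Y + 14)*(Y + Y) = 3 - (14 + Y)*2*Y = 3 - 2*Y*(14 + Y))
f(L) = (18 + L)/(23 + L) (f(L) = (L + 3*6)/(L + 23) = (L + 18)/(23 + L) = (18 + L)/(23 + L))
f(-16)*(-96 + (-229 + p(4))) = ((18 - 16)/(23 - 16))*(-96 + (-229 + (3 - 28*4 - 2*4²))) = (2/7)*(-96 + (-229 + (3 - 112 - 2*16))) = ((⅐)*2)*(-96 + (-229 + (3 - 112 - 32))) = 2*(-96 + (-229 - 141))/7 = 2*(-96 - 370)/7 = (2/7)*(-466) = -932/7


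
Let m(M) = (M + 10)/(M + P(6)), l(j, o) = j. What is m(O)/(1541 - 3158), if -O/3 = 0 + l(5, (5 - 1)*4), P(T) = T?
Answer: -5/14553 ≈ -0.00034357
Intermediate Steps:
O = -15 (O = -3*(0 + 5) = -3*5 = -15)
m(M) = (10 + M)/(6 + M) (m(M) = (M + 10)/(M + 6) = (10 + M)/(6 + M))
m(O)/(1541 - 3158) = ((10 - 15)/(6 - 15))/(1541 - 3158) = (-5/(-9))/(-1617) = -⅑*(-5)*(-1/1617) = (5/9)*(-1/1617) = -5/14553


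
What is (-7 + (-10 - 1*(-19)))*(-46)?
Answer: -92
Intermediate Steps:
(-7 + (-10 - 1*(-19)))*(-46) = (-7 + (-10 + 19))*(-46) = (-7 + 9)*(-46) = 2*(-46) = -92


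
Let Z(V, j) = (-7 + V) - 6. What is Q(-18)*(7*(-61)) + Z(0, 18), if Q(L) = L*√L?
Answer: -13 + 23058*I*√2 ≈ -13.0 + 32609.0*I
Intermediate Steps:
Q(L) = L^(3/2)
Z(V, j) = -13 + V
Q(-18)*(7*(-61)) + Z(0, 18) = (-18)^(3/2)*(7*(-61)) + (-13 + 0) = -54*I*√2*(-427) - 13 = 23058*I*√2 - 13 = -13 + 23058*I*√2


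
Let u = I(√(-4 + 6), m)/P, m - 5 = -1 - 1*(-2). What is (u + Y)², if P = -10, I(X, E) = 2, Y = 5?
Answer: 576/25 ≈ 23.040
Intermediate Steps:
m = 6 (m = 5 + (-1 - 1*(-2)) = 5 + (-1 + 2) = 5 + 1 = 6)
u = -⅕ (u = 2/(-10) = 2*(-⅒) = -⅕ ≈ -0.20000)
(u + Y)² = (-⅕ + 5)² = (24/5)² = 576/25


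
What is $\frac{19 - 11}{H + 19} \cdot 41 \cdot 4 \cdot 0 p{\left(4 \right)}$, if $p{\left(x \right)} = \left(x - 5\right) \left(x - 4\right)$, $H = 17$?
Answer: $0$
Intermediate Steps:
$p{\left(x \right)} = \left(-5 + x\right) \left(-4 + x\right)$
$\frac{19 - 11}{H + 19} \cdot 41 \cdot 4 \cdot 0 p{\left(4 \right)} = \frac{19 - 11}{17 + 19} \cdot 41 \cdot 4 \cdot 0 \left(20 + 4^{2} - 36\right) = \frac{8}{36} \cdot 41 \cdot 4 \cdot 0 \left(20 + 16 - 36\right) = 8 \cdot \frac{1}{36} \cdot 41 \cdot 4 \cdot 0 \cdot 0 = \frac{2}{9} \cdot 41 \cdot 4 \cdot 0 = \frac{82}{9} \cdot 0 = 0$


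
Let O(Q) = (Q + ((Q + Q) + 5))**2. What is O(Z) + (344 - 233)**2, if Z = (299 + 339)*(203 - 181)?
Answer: 1773517090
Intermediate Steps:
Z = 14036 (Z = 638*22 = 14036)
O(Q) = (5 + 3*Q)**2 (O(Q) = (Q + (2*Q + 5))**2 = (Q + (5 + 2*Q))**2 = (5 + 3*Q)**2)
O(Z) + (344 - 233)**2 = (5 + 3*14036)**2 + (344 - 233)**2 = (5 + 42108)**2 + 111**2 = 42113**2 + 12321 = 1773504769 + 12321 = 1773517090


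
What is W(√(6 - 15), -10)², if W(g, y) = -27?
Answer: 729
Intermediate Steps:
W(√(6 - 15), -10)² = (-27)² = 729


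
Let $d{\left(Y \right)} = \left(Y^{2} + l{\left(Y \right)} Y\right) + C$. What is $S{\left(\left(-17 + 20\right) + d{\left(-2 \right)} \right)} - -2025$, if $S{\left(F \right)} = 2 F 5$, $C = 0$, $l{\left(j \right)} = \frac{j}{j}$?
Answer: $2075$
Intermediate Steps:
$l{\left(j \right)} = 1$
$d{\left(Y \right)} = Y + Y^{2}$ ($d{\left(Y \right)} = \left(Y^{2} + 1 Y\right) + 0 = \left(Y^{2} + Y\right) + 0 = \left(Y + Y^{2}\right) + 0 = Y + Y^{2}$)
$S{\left(F \right)} = 10 F$
$S{\left(\left(-17 + 20\right) + d{\left(-2 \right)} \right)} - -2025 = 10 \left(\left(-17 + 20\right) - 2 \left(1 - 2\right)\right) - -2025 = 10 \left(3 - -2\right) + 2025 = 10 \left(3 + 2\right) + 2025 = 10 \cdot 5 + 2025 = 50 + 2025 = 2075$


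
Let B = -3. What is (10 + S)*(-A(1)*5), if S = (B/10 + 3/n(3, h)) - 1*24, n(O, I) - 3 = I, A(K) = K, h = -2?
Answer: 113/2 ≈ 56.500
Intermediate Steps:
n(O, I) = 3 + I
S = -213/10 (S = (-3/10 + 3/(3 - 2)) - 1*24 = (-3*⅒ + 3/1) - 24 = (-3/10 + 3*1) - 24 = (-3/10 + 3) - 24 = 27/10 - 24 = -213/10 ≈ -21.300)
(10 + S)*(-A(1)*5) = (10 - 213/10)*(-1*1*5) = -(-113)*5/10 = -113/10*(-5) = 113/2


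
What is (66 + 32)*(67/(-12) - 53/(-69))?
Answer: -21707/46 ≈ -471.89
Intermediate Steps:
(66 + 32)*(67/(-12) - 53/(-69)) = 98*(67*(-1/12) - 53*(-1/69)) = 98*(-67/12 + 53/69) = 98*(-443/92) = -21707/46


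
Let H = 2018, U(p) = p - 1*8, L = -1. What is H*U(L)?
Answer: -18162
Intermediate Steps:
U(p) = -8 + p (U(p) = p - 8 = -8 + p)
H*U(L) = 2018*(-8 - 1) = 2018*(-9) = -18162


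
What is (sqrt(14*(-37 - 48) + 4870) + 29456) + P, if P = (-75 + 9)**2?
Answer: 33812 + 4*sqrt(230) ≈ 33873.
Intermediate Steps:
P = 4356 (P = (-66)**2 = 4356)
(sqrt(14*(-37 - 48) + 4870) + 29456) + P = (sqrt(14*(-37 - 48) + 4870) + 29456) + 4356 = (sqrt(14*(-85) + 4870) + 29456) + 4356 = (sqrt(-1190 + 4870) + 29456) + 4356 = (sqrt(3680) + 29456) + 4356 = (4*sqrt(230) + 29456) + 4356 = (29456 + 4*sqrt(230)) + 4356 = 33812 + 4*sqrt(230)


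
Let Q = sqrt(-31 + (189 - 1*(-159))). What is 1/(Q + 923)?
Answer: 923/851612 - sqrt(317)/851612 ≈ 0.0010629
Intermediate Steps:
Q = sqrt(317) (Q = sqrt(-31 + (189 + 159)) = sqrt(-31 + 348) = sqrt(317) ≈ 17.805)
1/(Q + 923) = 1/(sqrt(317) + 923) = 1/(923 + sqrt(317))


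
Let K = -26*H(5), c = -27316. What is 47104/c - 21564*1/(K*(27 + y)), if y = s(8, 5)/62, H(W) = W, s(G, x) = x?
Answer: 3279903476/745282915 ≈ 4.4009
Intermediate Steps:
y = 5/62 ≈ 0.080645
K = -130 (K = -26*5 = -130)
47104/c - 21564*1/(K*(27 + y)) = 47104/(-27316) - 21564*(-1/(130*(27 + 5/62))) = 47104*(-1/27316) - 21564/((1679/62)*(-130)) = -11776/6829 - 21564/(-109135/31) = -11776/6829 - 21564*(-31/109135) = -11776/6829 + 668484/109135 = 3279903476/745282915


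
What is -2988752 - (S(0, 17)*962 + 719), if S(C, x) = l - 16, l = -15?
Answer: -2959649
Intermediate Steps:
S(C, x) = -31 (S(C, x) = -15 - 16 = -31)
-2988752 - (S(0, 17)*962 + 719) = -2988752 - (-31*962 + 719) = -2988752 - (-29822 + 719) = -2988752 - 1*(-29103) = -2988752 + 29103 = -2959649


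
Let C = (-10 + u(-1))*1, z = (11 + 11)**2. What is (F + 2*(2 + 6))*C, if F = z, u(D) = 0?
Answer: -5000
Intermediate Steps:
z = 484 (z = 22**2 = 484)
C = -10 (C = (-10 + 0)*1 = -10*1 = -10)
F = 484
(F + 2*(2 + 6))*C = (484 + 2*(2 + 6))*(-10) = (484 + 2*8)*(-10) = (484 + 16)*(-10) = 500*(-10) = -5000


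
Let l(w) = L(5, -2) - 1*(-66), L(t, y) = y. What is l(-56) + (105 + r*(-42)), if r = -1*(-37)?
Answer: -1385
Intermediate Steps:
r = 37
l(w) = 64 (l(w) = -2 - 1*(-66) = -2 + 66 = 64)
l(-56) + (105 + r*(-42)) = 64 + (105 + 37*(-42)) = 64 + (105 - 1554) = 64 - 1449 = -1385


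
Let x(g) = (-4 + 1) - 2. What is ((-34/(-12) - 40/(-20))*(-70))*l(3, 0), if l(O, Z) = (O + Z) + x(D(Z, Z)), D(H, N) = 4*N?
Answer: 2030/3 ≈ 676.67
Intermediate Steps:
x(g) = -5 (x(g) = -3 - 2 = -5)
l(O, Z) = -5 + O + Z (l(O, Z) = (O + Z) - 5 = -5 + O + Z)
((-34/(-12) - 40/(-20))*(-70))*l(3, 0) = ((-34/(-12) - 40/(-20))*(-70))*(-5 + 3 + 0) = ((-34*(-1/12) - 40*(-1/20))*(-70))*(-2) = ((17/6 + 2)*(-70))*(-2) = ((29/6)*(-70))*(-2) = -1015/3*(-2) = 2030/3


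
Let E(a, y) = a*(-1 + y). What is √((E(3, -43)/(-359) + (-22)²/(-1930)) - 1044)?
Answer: I*√125283935120530/346435 ≈ 32.309*I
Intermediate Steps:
√((E(3, -43)/(-359) + (-22)²/(-1930)) - 1044) = √(((3*(-1 - 43))/(-359) + (-22)²/(-1930)) - 1044) = √(((3*(-44))*(-1/359) + 484*(-1/1930)) - 1044) = √((-132*(-1/359) - 242/965) - 1044) = √((132/359 - 242/965) - 1044) = √(40502/346435 - 1044) = √(-361637638/346435) = I*√125283935120530/346435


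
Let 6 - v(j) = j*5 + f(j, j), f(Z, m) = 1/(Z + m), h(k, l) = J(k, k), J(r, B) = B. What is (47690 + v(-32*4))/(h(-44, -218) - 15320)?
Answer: -12374017/3933184 ≈ -3.1461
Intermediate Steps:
h(k, l) = k
v(j) = 6 - 5*j - 1/(2*j) (v(j) = 6 - (j*5 + 1/(j + j)) = 6 - (5*j + 1/(2*j)) = 6 - (1/(2*j) + 5*j) = 6 + (-5*j - 1/(2*j)) = 6 - 5*j - 1/(2*j))
(47690 + v(-32*4))/(h(-44, -218) - 15320) = (47690 + (6 - (-160)*4 - 1/(2*((-32*4)))))/(-44 - 15320) = (47690 + (6 - 5*(-128) - ½/(-128)))/(-15364) = (47690 + (6 + 640 - ½*(-1/128)))*(-1/15364) = (47690 + (6 + 640 + 1/256))*(-1/15364) = (47690 + 165377/256)*(-1/15364) = (12374017/256)*(-1/15364) = -12374017/3933184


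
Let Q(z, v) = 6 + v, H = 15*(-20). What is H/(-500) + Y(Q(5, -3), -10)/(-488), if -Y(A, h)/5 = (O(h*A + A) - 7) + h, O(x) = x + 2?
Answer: 207/1220 ≈ 0.16967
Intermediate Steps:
H = -300
O(x) = 2 + x
Y(A, h) = 25 - 5*A - 5*h - 5*A*h (Y(A, h) = -5*(((2 + (h*A + A)) - 7) + h) = -5*(((2 + (A*h + A)) - 7) + h) = -5*(((2 + (A + A*h)) - 7) + h) = -5*(((2 + A + A*h) - 7) + h) = -5*((-5 + A + A*h) + h) = -5*(-5 + A + h + A*h) = 25 - 5*A - 5*h - 5*A*h)
H/(-500) + Y(Q(5, -3), -10)/(-488) = -300/(-500) + (25 - 5*(-10) - 5*(6 - 3)*(1 - 10))/(-488) = -300*(-1/500) + (25 + 50 - 5*3*(-9))*(-1/488) = ⅗ + (25 + 50 + 135)*(-1/488) = ⅗ + 210*(-1/488) = ⅗ - 105/244 = 207/1220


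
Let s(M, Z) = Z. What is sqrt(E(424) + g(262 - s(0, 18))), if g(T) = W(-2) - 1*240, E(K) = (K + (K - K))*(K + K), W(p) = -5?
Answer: 3*sqrt(39923) ≈ 599.42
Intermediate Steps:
E(K) = 2*K**2 (E(K) = (K + 0)*(2*K) = K*(2*K) = 2*K**2)
g(T) = -245 (g(T) = -5 - 1*240 = -5 - 240 = -245)
sqrt(E(424) + g(262 - s(0, 18))) = sqrt(2*424**2 - 245) = sqrt(2*179776 - 245) = sqrt(359552 - 245) = sqrt(359307) = 3*sqrt(39923)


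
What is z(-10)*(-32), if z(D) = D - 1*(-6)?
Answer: 128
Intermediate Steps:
z(D) = 6 + D (z(D) = D + 6 = 6 + D)
z(-10)*(-32) = (6 - 10)*(-32) = -4*(-32) = 128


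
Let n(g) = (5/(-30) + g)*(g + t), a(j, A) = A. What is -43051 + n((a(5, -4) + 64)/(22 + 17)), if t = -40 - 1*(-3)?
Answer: -43703041/1014 ≈ -43100.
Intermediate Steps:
t = -37 (t = -40 + 3 = -37)
n(g) = (-37 + g)*(-⅙ + g) (n(g) = (5/(-30) + g)*(g - 37) = (5*(-1/30) + g)*(-37 + g) = (-⅙ + g)*(-37 + g) = (-37 + g)*(-⅙ + g))
-43051 + n((a(5, -4) + 64)/(22 + 17)) = -43051 + (37/6 + ((-4 + 64)/(22 + 17))² - 223*(-4 + 64)/(6*(22 + 17))) = -43051 + (37/6 + (60/39)² - 2230/39) = -43051 + (37/6 + (60*(1/39))² - 2230/39) = -43051 + (37/6 + (20/13)² - 223/6*20/13) = -43051 + (37/6 + 400/169 - 2230/39) = -43051 - 49327/1014 = -43703041/1014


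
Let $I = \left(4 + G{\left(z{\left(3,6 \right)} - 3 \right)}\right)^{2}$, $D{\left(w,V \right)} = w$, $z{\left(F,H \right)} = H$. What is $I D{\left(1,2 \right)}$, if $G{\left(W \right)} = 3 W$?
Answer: $169$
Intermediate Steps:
$I = 169$ ($I = \left(4 + 3 \left(6 - 3\right)\right)^{2} = \left(4 + 3 \cdot 3\right)^{2} = \left(4 + 9\right)^{2} = 13^{2} = 169$)
$I D{\left(1,2 \right)} = 169 \cdot 1 = 169$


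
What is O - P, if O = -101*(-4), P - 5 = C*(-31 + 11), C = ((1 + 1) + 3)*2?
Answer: 599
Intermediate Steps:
C = 10 (C = (2 + 3)*2 = 5*2 = 10)
P = -195 (P = 5 + 10*(-31 + 11) = 5 + 10*(-20) = 5 - 200 = -195)
O = 404
O - P = 404 - 1*(-195) = 404 + 195 = 599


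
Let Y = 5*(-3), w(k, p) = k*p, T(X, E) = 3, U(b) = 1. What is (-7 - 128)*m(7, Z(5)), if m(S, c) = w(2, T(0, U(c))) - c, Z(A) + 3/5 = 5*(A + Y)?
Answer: -7641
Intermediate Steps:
Y = -15
Z(A) = -378/5 + 5*A (Z(A) = -3/5 + 5*(A - 15) = -3/5 + 5*(-15 + A) = -3/5 + (-75 + 5*A) = -378/5 + 5*A)
m(S, c) = 6 - c (m(S, c) = 2*3 - c = 6 - c)
(-7 - 128)*m(7, Z(5)) = (-7 - 128)*(6 - (-378/5 + 5*5)) = -135*(6 - (-378/5 + 25)) = -135*(6 - 1*(-253/5)) = -135*(6 + 253/5) = -135*283/5 = -7641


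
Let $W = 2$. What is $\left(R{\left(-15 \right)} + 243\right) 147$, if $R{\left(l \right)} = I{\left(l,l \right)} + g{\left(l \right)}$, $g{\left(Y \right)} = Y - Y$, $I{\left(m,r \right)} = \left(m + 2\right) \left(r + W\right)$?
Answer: $60564$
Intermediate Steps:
$I{\left(m,r \right)} = \left(2 + m\right) \left(2 + r\right)$ ($I{\left(m,r \right)} = \left(m + 2\right) \left(r + 2\right) = \left(2 + m\right) \left(2 + r\right)$)
$g{\left(Y \right)} = 0$
$R{\left(l \right)} = 4 + l^{2} + 4 l$ ($R{\left(l \right)} = \left(4 + 2 l + 2 l + l l\right) + 0 = \left(4 + 2 l + 2 l + l^{2}\right) + 0 = \left(4 + l^{2} + 4 l\right) + 0 = 4 + l^{2} + 4 l$)
$\left(R{\left(-15 \right)} + 243\right) 147 = \left(\left(4 + \left(-15\right)^{2} + 4 \left(-15\right)\right) + 243\right) 147 = \left(\left(4 + 225 - 60\right) + 243\right) 147 = \left(169 + 243\right) 147 = 412 \cdot 147 = 60564$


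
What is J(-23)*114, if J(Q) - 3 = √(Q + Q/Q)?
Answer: 342 + 114*I*√22 ≈ 342.0 + 534.71*I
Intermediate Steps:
J(Q) = 3 + √(1 + Q) (J(Q) = 3 + √(Q + Q/Q) = 3 + √(Q + 1) = 3 + √(1 + Q))
J(-23)*114 = (3 + √(1 - 23))*114 = (3 + √(-22))*114 = (3 + I*√22)*114 = 342 + 114*I*√22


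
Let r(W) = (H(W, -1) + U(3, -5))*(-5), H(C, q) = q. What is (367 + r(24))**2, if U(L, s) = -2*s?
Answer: 103684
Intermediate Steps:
r(W) = -45 (r(W) = (-1 - 2*(-5))*(-5) = (-1 + 10)*(-5) = 9*(-5) = -45)
(367 + r(24))**2 = (367 - 45)**2 = 322**2 = 103684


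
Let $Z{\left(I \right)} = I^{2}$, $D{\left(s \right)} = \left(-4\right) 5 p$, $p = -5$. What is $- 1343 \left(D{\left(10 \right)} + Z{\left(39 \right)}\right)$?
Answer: $-2177003$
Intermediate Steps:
$D{\left(s \right)} = 100$ ($D{\left(s \right)} = \left(-4\right) 5 \left(-5\right) = \left(-20\right) \left(-5\right) = 100$)
$- 1343 \left(D{\left(10 \right)} + Z{\left(39 \right)}\right) = - 1343 \left(100 + 39^{2}\right) = - 1343 \left(100 + 1521\right) = \left(-1343\right) 1621 = -2177003$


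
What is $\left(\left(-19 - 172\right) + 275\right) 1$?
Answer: $84$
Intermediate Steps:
$\left(\left(-19 - 172\right) + 275\right) 1 = \left(-191 + 275\right) 1 = 84 \cdot 1 = 84$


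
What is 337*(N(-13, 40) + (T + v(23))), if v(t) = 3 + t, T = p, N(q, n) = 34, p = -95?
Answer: -11795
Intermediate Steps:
T = -95
337*(N(-13, 40) + (T + v(23))) = 337*(34 + (-95 + (3 + 23))) = 337*(34 + (-95 + 26)) = 337*(34 - 69) = 337*(-35) = -11795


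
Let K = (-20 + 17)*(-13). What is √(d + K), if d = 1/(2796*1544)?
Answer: √45426947297718/1079256 ≈ 6.2450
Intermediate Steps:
K = 39 (K = -3*(-13) = 39)
d = 1/4317024 (d = (1/2796)*(1/1544) = 1/4317024 ≈ 2.3164e-7)
√(d + K) = √(1/4317024 + 39) = √(168363937/4317024) = √45426947297718/1079256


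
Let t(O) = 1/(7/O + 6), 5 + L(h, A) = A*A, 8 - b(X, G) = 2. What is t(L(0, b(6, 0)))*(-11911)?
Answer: -369241/193 ≈ -1913.2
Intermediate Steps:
b(X, G) = 6 (b(X, G) = 8 - 1*2 = 8 - 2 = 6)
L(h, A) = -5 + A² (L(h, A) = -5 + A*A = -5 + A²)
t(O) = 1/(6 + 7/O)
t(L(0, b(6, 0)))*(-11911) = ((-5 + 6²)/(7 + 6*(-5 + 6²)))*(-11911) = ((-5 + 36)/(7 + 6*(-5 + 36)))*(-11911) = (31/(7 + 6*31))*(-11911) = (31/(7 + 186))*(-11911) = (31/193)*(-11911) = -369241/193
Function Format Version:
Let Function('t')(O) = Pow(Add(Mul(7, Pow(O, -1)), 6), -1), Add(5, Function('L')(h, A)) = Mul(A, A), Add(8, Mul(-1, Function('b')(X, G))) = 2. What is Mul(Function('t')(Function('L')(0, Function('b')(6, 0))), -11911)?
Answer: Rational(-369241, 193) ≈ -1913.2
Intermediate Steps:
Function('b')(X, G) = 6 (Function('b')(X, G) = Add(8, Mul(-1, 2)) = Add(8, -2) = 6)
Function('L')(h, A) = Add(-5, Pow(A, 2)) (Function('L')(h, A) = Add(-5, Mul(A, A)) = Add(-5, Pow(A, 2)))
Function('t')(O) = Pow(Add(6, Mul(7, Pow(O, -1))), -1)
Mul(Function('t')(Function('L')(0, Function('b')(6, 0))), -11911) = Mul(Mul(Add(-5, Pow(6, 2)), Pow(Add(7, Mul(6, Add(-5, Pow(6, 2)))), -1)), -11911) = Mul(Mul(Add(-5, 36), Pow(Add(7, Mul(6, Add(-5, 36))), -1)), -11911) = Mul(Mul(31, Pow(Add(7, Mul(6, 31)), -1)), -11911) = Mul(Mul(31, Pow(Add(7, 186), -1)), -11911) = Mul(Mul(31, Pow(193, -1)), -11911) = Mul(Mul(31, Rational(1, 193)), -11911) = Mul(Rational(31, 193), -11911) = Rational(-369241, 193)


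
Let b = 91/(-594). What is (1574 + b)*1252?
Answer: 585225490/297 ≈ 1.9705e+6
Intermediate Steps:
b = -91/594 (b = 91*(-1/594) = -91/594 ≈ -0.15320)
(1574 + b)*1252 = (1574 - 91/594)*1252 = (934865/594)*1252 = 585225490/297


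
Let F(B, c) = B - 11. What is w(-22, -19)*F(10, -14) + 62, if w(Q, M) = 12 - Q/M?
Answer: 972/19 ≈ 51.158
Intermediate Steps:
F(B, c) = -11 + B
w(Q, M) = 12 - Q/M
w(-22, -19)*F(10, -14) + 62 = (12 - 1*(-22)/(-19))*(-11 + 10) + 62 = (12 - 1*(-22)*(-1/19))*(-1) + 62 = (12 - 22/19)*(-1) + 62 = (206/19)*(-1) + 62 = -206/19 + 62 = 972/19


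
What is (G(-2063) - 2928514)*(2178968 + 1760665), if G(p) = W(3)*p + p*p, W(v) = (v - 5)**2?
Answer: 5197175672499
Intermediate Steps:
W(v) = (-5 + v)**2
G(p) = p**2 + 4*p (G(p) = (-5 + 3)**2*p + p*p = (-2)**2*p + p**2 = 4*p + p**2 = p**2 + 4*p)
(G(-2063) - 2928514)*(2178968 + 1760665) = (-2063*(4 - 2063) - 2928514)*(2178968 + 1760665) = (-2063*(-2059) - 2928514)*3939633 = (4247717 - 2928514)*3939633 = 1319203*3939633 = 5197175672499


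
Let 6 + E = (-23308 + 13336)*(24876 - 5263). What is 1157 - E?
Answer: 195581999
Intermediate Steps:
E = -195580842 (E = -6 + (-23308 + 13336)*(24876 - 5263) = -6 - 9972*19613 = -6 - 195580836 = -195580842)
1157 - E = 1157 - 1*(-195580842) = 1157 + 195580842 = 195581999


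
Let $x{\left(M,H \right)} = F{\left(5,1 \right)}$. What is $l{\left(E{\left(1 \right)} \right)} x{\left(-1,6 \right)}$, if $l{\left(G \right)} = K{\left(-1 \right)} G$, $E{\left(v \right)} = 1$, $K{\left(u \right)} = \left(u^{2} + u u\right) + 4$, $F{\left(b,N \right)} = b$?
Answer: $30$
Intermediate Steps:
$K{\left(u \right)} = 4 + 2 u^{2}$ ($K{\left(u \right)} = \left(u^{2} + u^{2}\right) + 4 = 2 u^{2} + 4 = 4 + 2 u^{2}$)
$l{\left(G \right)} = 6 G$ ($l{\left(G \right)} = \left(4 + 2 \left(-1\right)^{2}\right) G = \left(4 + 2 \cdot 1\right) G = \left(4 + 2\right) G = 6 G$)
$x{\left(M,H \right)} = 5$
$l{\left(E{\left(1 \right)} \right)} x{\left(-1,6 \right)} = 6 \cdot 1 \cdot 5 = 6 \cdot 5 = 30$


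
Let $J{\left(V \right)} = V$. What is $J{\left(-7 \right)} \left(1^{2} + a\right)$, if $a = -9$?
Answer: $56$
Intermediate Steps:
$J{\left(-7 \right)} \left(1^{2} + a\right) = - 7 \left(1^{2} - 9\right) = - 7 \left(1 - 9\right) = \left(-7\right) \left(-8\right) = 56$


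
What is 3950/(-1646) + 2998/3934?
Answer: -2651148/1618841 ≈ -1.6377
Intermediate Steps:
3950/(-1646) + 2998/3934 = 3950*(-1/1646) + 2998*(1/3934) = -1975/823 + 1499/1967 = -2651148/1618841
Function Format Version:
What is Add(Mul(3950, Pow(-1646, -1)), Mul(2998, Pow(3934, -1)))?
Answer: Rational(-2651148, 1618841) ≈ -1.6377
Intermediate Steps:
Add(Mul(3950, Pow(-1646, -1)), Mul(2998, Pow(3934, -1))) = Add(Mul(3950, Rational(-1, 1646)), Mul(2998, Rational(1, 3934))) = Add(Rational(-1975, 823), Rational(1499, 1967)) = Rational(-2651148, 1618841)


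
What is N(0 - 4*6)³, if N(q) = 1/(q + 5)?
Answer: -1/6859 ≈ -0.00014579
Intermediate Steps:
N(q) = 1/(5 + q)
N(0 - 4*6)³ = (1/(5 + (0 - 4*6)))³ = (1/(5 + (0 - 24)))³ = (1/(5 - 24))³ = (1/(-19))³ = (-1/19)³ = -1/6859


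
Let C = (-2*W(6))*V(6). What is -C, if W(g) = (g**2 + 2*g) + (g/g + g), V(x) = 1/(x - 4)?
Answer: 55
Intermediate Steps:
V(x) = 1/(-4 + x)
W(g) = 1 + g**2 + 3*g (W(g) = (g**2 + 2*g) + (1 + g) = 1 + g**2 + 3*g)
C = -55 (C = (-2*(1 + 6**2 + 3*6))/(-4 + 6) = -2*(1 + 36 + 18)/2 = -2*55*(1/2) = -110*1/2 = -55)
-C = -1*(-55) = 55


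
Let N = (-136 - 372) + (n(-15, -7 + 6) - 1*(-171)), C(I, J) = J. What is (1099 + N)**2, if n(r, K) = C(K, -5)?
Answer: 573049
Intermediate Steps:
n(r, K) = -5
N = -342 (N = (-136 - 372) + (-5 - 1*(-171)) = -508 + (-5 + 171) = -508 + 166 = -342)
(1099 + N)**2 = (1099 - 342)**2 = 757**2 = 573049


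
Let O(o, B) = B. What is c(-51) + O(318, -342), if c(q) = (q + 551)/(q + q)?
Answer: -17692/51 ≈ -346.90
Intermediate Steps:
c(q) = (551 + q)/(2*q) (c(q) = (551 + q)/((2*q)) = (551 + q)*(1/(2*q)) = (551 + q)/(2*q))
c(-51) + O(318, -342) = (1/2)*(551 - 51)/(-51) - 342 = (1/2)*(-1/51)*500 - 342 = -250/51 - 342 = -17692/51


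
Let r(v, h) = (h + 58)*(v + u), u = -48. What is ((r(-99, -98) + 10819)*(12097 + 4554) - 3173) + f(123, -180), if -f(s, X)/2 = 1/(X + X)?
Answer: 50049337681/180 ≈ 2.7805e+8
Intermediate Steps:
r(v, h) = (-48 + v)*(58 + h) (r(v, h) = (h + 58)*(v - 48) = (58 + h)*(-48 + v) = (-48 + v)*(58 + h))
f(s, X) = -1/X (f(s, X) = -2/(X + X) = -2*1/(2*X) = -1/X)
((r(-99, -98) + 10819)*(12097 + 4554) - 3173) + f(123, -180) = (((-2784 - 48*(-98) + 58*(-99) - 98*(-99)) + 10819)*(12097 + 4554) - 3173) - 1/(-180) = (((-2784 + 4704 - 5742 + 9702) + 10819)*16651 - 3173) - 1*(-1/180) = ((5880 + 10819)*16651 - 3173) + 1/180 = (16699*16651 - 3173) + 1/180 = (278055049 - 3173) + 1/180 = 278051876 + 1/180 = 50049337681/180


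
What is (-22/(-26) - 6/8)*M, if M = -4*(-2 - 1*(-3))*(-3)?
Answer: 15/13 ≈ 1.1538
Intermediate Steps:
M = 12 (M = -4*(-2 + 3)*(-3) = -4*(-3) = 12)
(-22/(-26) - 6/8)*M = (-22/(-26) - 6/8)*12 = (-22*(-1/26) - 6*1/8)*12 = (11/13 - 3/4)*12 = (5/52)*12 = 15/13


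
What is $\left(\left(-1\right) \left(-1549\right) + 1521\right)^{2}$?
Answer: $9424900$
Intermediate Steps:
$\left(\left(-1\right) \left(-1549\right) + 1521\right)^{2} = \left(1549 + 1521\right)^{2} = 3070^{2} = 9424900$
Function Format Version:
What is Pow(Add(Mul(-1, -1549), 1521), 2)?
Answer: 9424900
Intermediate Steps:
Pow(Add(Mul(-1, -1549), 1521), 2) = Pow(Add(1549, 1521), 2) = Pow(3070, 2) = 9424900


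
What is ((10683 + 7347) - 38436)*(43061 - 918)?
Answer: -859970058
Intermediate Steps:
((10683 + 7347) - 38436)*(43061 - 918) = (18030 - 38436)*42143 = -20406*42143 = -859970058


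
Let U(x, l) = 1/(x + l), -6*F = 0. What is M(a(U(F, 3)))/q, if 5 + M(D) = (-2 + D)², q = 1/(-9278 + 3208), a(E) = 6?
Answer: -66770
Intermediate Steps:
F = 0 (F = -⅙*0 = 0)
U(x, l) = 1/(l + x)
q = -1/6070 (q = 1/(-6070) = -1/6070 ≈ -0.00016474)
M(D) = -5 + (-2 + D)²
M(a(U(F, 3)))/q = (-5 + (-2 + 6)²)/(-1/6070) = (-5 + 4²)*(-6070) = (-5 + 16)*(-6070) = 11*(-6070) = -66770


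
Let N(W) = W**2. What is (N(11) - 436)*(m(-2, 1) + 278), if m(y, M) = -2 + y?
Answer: -86310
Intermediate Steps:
(N(11) - 436)*(m(-2, 1) + 278) = (11**2 - 436)*((-2 - 2) + 278) = (121 - 436)*(-4 + 278) = -315*274 = -86310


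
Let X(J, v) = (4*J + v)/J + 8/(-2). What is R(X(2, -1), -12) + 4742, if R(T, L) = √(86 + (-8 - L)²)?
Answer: 4742 + √102 ≈ 4752.1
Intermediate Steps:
X(J, v) = -4 + (v + 4*J)/J (X(J, v) = (v + 4*J)/J + 8*(-½) = (v + 4*J)/J - 4 = -4 + (v + 4*J)/J)
R(X(2, -1), -12) + 4742 = √(86 + (8 - 12)²) + 4742 = √(86 + (-4)²) + 4742 = √(86 + 16) + 4742 = √102 + 4742 = 4742 + √102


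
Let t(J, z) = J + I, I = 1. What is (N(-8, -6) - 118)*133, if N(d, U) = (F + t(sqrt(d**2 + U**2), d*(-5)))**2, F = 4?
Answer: 14231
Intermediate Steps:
t(J, z) = 1 + J (t(J, z) = J + 1 = 1 + J)
N(d, U) = (5 + sqrt(U**2 + d**2))**2 (N(d, U) = (4 + (1 + sqrt(d**2 + U**2)))**2 = (4 + (1 + sqrt(U**2 + d**2)))**2 = (5 + sqrt(U**2 + d**2))**2)
(N(-8, -6) - 118)*133 = ((5 + sqrt((-6)**2 + (-8)**2))**2 - 118)*133 = ((5 + sqrt(36 + 64))**2 - 118)*133 = ((5 + sqrt(100))**2 - 118)*133 = ((5 + 10)**2 - 118)*133 = (15**2 - 118)*133 = (225 - 118)*133 = 107*133 = 14231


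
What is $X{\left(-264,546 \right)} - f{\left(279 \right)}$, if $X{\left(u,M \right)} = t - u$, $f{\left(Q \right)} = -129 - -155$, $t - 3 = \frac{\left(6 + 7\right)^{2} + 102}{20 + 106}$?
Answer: $\frac{30637}{126} \approx 243.15$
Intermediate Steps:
$t = \frac{649}{126}$ ($t = 3 + \frac{\left(6 + 7\right)^{2} + 102}{20 + 106} = 3 + \frac{13^{2} + 102}{126} = 3 + \left(169 + 102\right) \frac{1}{126} = 3 + 271 \cdot \frac{1}{126} = 3 + \frac{271}{126} = \frac{649}{126} \approx 5.1508$)
$f{\left(Q \right)} = 26$ ($f{\left(Q \right)} = -129 + 155 = 26$)
$X{\left(u,M \right)} = \frac{649}{126} - u$
$X{\left(-264,546 \right)} - f{\left(279 \right)} = \left(\frac{649}{126} - -264\right) - 26 = \left(\frac{649}{126} + 264\right) - 26 = \frac{33913}{126} - 26 = \frac{30637}{126}$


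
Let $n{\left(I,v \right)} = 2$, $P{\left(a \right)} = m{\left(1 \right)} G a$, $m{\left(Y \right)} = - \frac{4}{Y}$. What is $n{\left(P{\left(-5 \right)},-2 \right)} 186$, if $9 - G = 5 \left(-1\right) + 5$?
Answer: $372$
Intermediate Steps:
$G = 9$ ($G = 9 - \left(5 \left(-1\right) + 5\right) = 9 - \left(-5 + 5\right) = 9 - 0 = 9 + 0 = 9$)
$P{\left(a \right)} = - 36 a$ ($P{\left(a \right)} = - \frac{4}{1} \cdot 9 a = \left(-4\right) 1 \cdot 9 a = \left(-4\right) 9 a = - 36 a$)
$n{\left(P{\left(-5 \right)},-2 \right)} 186 = 2 \cdot 186 = 372$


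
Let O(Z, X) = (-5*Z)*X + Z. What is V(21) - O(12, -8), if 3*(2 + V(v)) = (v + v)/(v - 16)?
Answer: -2456/5 ≈ -491.20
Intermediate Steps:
O(Z, X) = Z - 5*X*Z (O(Z, X) = -5*X*Z + Z = Z - 5*X*Z)
V(v) = -2 + 2*v/(3*(-16 + v)) (V(v) = -2 + ((v + v)/(v - 16))/3 = -2 + ((2*v)/(-16 + v))/3 = -2 + (2*v/(-16 + v))/3 = -2 + 2*v/(3*(-16 + v)))
V(21) - O(12, -8) = 4*(24 - 1*21)/(3*(-16 + 21)) - 12*(1 - 5*(-8)) = (4/3)*(24 - 21)/5 - 12*(1 + 40) = (4/3)*(⅕)*3 - 12*41 = ⅘ - 1*492 = ⅘ - 492 = -2456/5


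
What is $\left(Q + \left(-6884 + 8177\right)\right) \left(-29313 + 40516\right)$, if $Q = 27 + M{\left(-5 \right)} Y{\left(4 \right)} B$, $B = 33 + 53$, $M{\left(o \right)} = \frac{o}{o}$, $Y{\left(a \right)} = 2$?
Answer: $16714876$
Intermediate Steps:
$M{\left(o \right)} = 1$
$B = 86$
$Q = 199$ ($Q = 27 + 1 \cdot 2 \cdot 86 = 27 + 2 \cdot 86 = 27 + 172 = 199$)
$\left(Q + \left(-6884 + 8177\right)\right) \left(-29313 + 40516\right) = \left(199 + \left(-6884 + 8177\right)\right) \left(-29313 + 40516\right) = \left(199 + 1293\right) 11203 = 1492 \cdot 11203 = 16714876$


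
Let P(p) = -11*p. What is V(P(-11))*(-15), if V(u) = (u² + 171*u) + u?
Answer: -531795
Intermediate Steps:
V(u) = u² + 172*u
V(P(-11))*(-15) = ((-11*(-11))*(172 - 11*(-11)))*(-15) = (121*(172 + 121))*(-15) = (121*293)*(-15) = 35453*(-15) = -531795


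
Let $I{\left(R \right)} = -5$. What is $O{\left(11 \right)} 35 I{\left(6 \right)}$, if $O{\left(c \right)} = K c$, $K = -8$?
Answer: $15400$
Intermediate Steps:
$O{\left(c \right)} = - 8 c$
$O{\left(11 \right)} 35 I{\left(6 \right)} = \left(-8\right) 11 \cdot 35 \left(-5\right) = \left(-88\right) \left(-175\right) = 15400$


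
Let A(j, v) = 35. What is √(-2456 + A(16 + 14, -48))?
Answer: 3*I*√269 ≈ 49.204*I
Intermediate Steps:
√(-2456 + A(16 + 14, -48)) = √(-2456 + 35) = √(-2421) = 3*I*√269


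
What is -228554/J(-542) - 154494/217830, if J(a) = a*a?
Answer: -7930891103/5332551010 ≈ -1.4873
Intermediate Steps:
J(a) = a²
-228554/J(-542) - 154494/217830 = -228554/((-542)²) - 154494/217830 = -228554/293764 - 154494*1/217830 = -228554*1/293764 - 25749/36305 = -114277/146882 - 25749/36305 = -7930891103/5332551010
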